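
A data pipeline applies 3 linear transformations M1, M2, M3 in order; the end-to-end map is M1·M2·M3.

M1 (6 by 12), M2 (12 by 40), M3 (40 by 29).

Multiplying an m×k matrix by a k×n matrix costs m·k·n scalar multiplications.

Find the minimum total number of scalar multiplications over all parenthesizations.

Order (M1·(M2·M3)): (M2·M3): 12×40 by 40×29 → 12×29, cost 12·40·29 = 13920; (M1·(M2·M3)): 6×12 by 12×29 → 6×29, cost 6·12·29 = 2088; cumulative 16008. Total 16008.
Order ((M1·M2)·M3): (M1·M2): 6×12 by 12×40 → 6×40, cost 6·12·40 = 2880; ((M1·M2)·M3): 6×40 by 40×29 → 6×29, cost 6·40·29 = 6960; cumulative 9840. Total 9840.
Minimum: 9840.

9840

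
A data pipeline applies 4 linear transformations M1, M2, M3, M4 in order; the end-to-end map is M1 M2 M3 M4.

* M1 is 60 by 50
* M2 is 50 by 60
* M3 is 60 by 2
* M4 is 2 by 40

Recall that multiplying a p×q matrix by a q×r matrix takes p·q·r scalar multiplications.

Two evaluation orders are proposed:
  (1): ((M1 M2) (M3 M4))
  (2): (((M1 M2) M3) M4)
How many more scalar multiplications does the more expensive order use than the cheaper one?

Order (1) = ((M1 M2) (M3 M4)): (M1 M2): 60×50 by 50×60 → 60×60, cost 60·50·60 = 180000; (M3 M4): 60×2 by 2×40 → 60×40, cost 60·2·40 = 4800; ((M1 M2) (M3 M4)): 60×60 by 60×40 → 60×40, cost 60·60·40 = 144000; cumulative 328800. Total 328800.
Order (2) = (((M1 M2) M3) M4): (M1 M2): 60×50 by 50×60 → 60×60, cost 60·50·60 = 180000; ((M1 M2) M3): 60×60 by 60×2 → 60×2, cost 60·60·2 = 7200; cumulative 187200; (((M1 M2) M3) M4): 60×2 by 2×40 → 60×40, cost 60·2·40 = 4800; cumulative 192000. Total 192000.
Difference: |328800 − 192000| = 136800.

136800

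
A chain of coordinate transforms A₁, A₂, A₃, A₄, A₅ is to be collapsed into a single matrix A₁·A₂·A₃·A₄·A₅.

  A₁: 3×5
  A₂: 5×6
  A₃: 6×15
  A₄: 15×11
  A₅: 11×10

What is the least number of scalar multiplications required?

Adjacent pairs: A₁A₂ = 3·5·6 = 90; A₂A₃ = 5·6·15 = 450; A₃A₄ = 6·15·11 = 990; A₄A₅ = 15·11·10 = 1650.
Length 3: A₁..A₃: k=1: 0+450+3·5·15=675; k=2: 90+0+3·6·15=360 → min 360 | A₂..A₄: k=2: 0+990+5·6·11=1320; k=3: 450+0+5·15·11=1275 → min 1275 | A₃..A₅: k=3: 0+1650+6·15·10=2550; k=4: 990+0+6·11·10=1650 → min 1650.
Length 4: A₁..A₄: k=1: 0+1275+3·5·11=1440; k=2: 90+990+3·6·11=1278; k=3: 360+0+3·15·11=855 → min 855 | A₂..A₅: k=2: 0+1650+5·6·10=1950; k=3: 450+1650+5·15·10=2850; k=4: 1275+0+5·11·10=1825 → min 1825.
Length 5: A₁..A₅: k=1: 0+1825+3·5·10=1975; k=2: 90+1650+3·6·10=1920; k=3: 360+1650+3·15·10=2460; k=4: 855+0+3·11·10=1185 → min 1185.
Optimal order: ((((A₁·A₂)·A₃)·A₄)·A₅) with cost 1185.

1185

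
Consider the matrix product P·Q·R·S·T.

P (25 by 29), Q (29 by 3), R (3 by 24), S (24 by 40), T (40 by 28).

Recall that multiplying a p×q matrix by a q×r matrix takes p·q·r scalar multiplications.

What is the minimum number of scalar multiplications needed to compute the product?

Adjacent pairs: PQ = 25·29·3 = 2175; QR = 29·3·24 = 2088; RS = 3·24·40 = 2880; ST = 24·40·28 = 26880.
Length 3: P..R: k=1: 0+2088+25·29·24=19488; k=2: 2175+0+25·3·24=3975 → min 3975 | Q..S: k=2: 0+2880+29·3·40=6360; k=3: 2088+0+29·24·40=29928 → min 6360 | R..T: k=3: 0+26880+3·24·28=28896; k=4: 2880+0+3·40·28=6240 → min 6240.
Length 4: P..S: k=1: 0+6360+25·29·40=35360; k=2: 2175+2880+25·3·40=8055; k=3: 3975+0+25·24·40=27975 → min 8055 | Q..T: k=2: 0+6240+29·3·28=8676; k=3: 2088+26880+29·24·28=48456; k=4: 6360+0+29·40·28=38840 → min 8676.
Length 5: P..T: k=1: 0+8676+25·29·28=28976; k=2: 2175+6240+25·3·28=10515; k=3: 3975+26880+25·24·28=47655; k=4: 8055+0+25·40·28=36055 → min 10515.
Optimal order: ((P·Q)·((R·S)·T)) with cost 10515.

10515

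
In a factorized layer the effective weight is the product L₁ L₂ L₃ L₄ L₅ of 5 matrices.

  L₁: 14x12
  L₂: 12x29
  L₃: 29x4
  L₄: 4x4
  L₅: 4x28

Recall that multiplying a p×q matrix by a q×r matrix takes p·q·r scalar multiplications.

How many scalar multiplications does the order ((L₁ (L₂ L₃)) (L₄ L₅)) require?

4080

(L₂ L₃): 12×29 by 29×4 → 12×4, cost 12·29·4 = 1392
(L₁ (L₂ L₃)): 14×12 by 12×4 → 14×4, cost 14·12·4 = 672; cumulative 2064
(L₄ L₅): 4×4 by 4×28 → 4×28, cost 4·4·28 = 448
((L₁ (L₂ L₃)) (L₄ L₅)): 14×4 by 4×28 → 14×28, cost 14·4·28 = 1568; cumulative 4080
Total: 4080 scalar multiplications.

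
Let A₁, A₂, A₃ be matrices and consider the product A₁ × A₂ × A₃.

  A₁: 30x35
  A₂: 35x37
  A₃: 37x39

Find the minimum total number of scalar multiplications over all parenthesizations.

82140

Order (A₁ × (A₂ × A₃)): (A₂ × A₃): 35×37 by 37×39 → 35×39, cost 35·37·39 = 50505; (A₁ × (A₂ × A₃)): 30×35 by 35×39 → 30×39, cost 30·35·39 = 40950; cumulative 91455. Total 91455.
Order ((A₁ × A₂) × A₃): (A₁ × A₂): 30×35 by 35×37 → 30×37, cost 30·35·37 = 38850; ((A₁ × A₂) × A₃): 30×37 by 37×39 → 30×39, cost 30·37·39 = 43290; cumulative 82140. Total 82140.
Minimum: 82140.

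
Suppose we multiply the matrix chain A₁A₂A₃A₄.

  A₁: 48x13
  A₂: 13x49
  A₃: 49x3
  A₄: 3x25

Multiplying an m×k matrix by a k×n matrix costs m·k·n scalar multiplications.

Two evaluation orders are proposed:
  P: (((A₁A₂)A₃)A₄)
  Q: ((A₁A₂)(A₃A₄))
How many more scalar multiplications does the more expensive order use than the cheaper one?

51819

Order P = (((A₁A₂)A₃)A₄): (A₁A₂): 48×13 by 13×49 → 48×49, cost 48·13·49 = 30576; ((A₁A₂)A₃): 48×49 by 49×3 → 48×3, cost 48·49·3 = 7056; cumulative 37632; (((A₁A₂)A₃)A₄): 48×3 by 3×25 → 48×25, cost 48·3·25 = 3600; cumulative 41232. Total 41232.
Order Q = ((A₁A₂)(A₃A₄)): (A₁A₂): 48×13 by 13×49 → 48×49, cost 48·13·49 = 30576; (A₃A₄): 49×3 by 3×25 → 49×25, cost 49·3·25 = 3675; ((A₁A₂)(A₃A₄)): 48×49 by 49×25 → 48×25, cost 48·49·25 = 58800; cumulative 93051. Total 93051.
Difference: |41232 − 93051| = 51819.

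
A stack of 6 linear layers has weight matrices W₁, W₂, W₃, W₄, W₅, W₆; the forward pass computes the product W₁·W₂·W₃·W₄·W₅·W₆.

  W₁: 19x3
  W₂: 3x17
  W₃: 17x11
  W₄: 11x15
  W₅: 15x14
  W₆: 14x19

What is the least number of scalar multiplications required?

3567

Adjacent pairs: W₁W₂ = 19·3·17 = 969; W₂W₃ = 3·17·11 = 561; W₃W₄ = 17·11·15 = 2805; W₄W₅ = 11·15·14 = 2310; W₅W₆ = 15·14·19 = 3990.
Length 3: W₁..W₃: k=1: 0+561+19·3·11=1188; k=2: 969+0+19·17·11=4522 → min 1188 | W₂..W₄: k=2: 0+2805+3·17·15=3570; k=3: 561+0+3·11·15=1056 → min 1056 | W₃..W₅: k=3: 0+2310+17·11·14=4928; k=4: 2805+0+17·15·14=6375 → min 4928 | W₄..W₆: k=4: 0+3990+11·15·19=7125; k=5: 2310+0+11·14·19=5236 → min 5236.
Length 4: W₁..W₄: k=1: 0+1056+19·3·15=1911; k=2: 969+2805+19·17·15=8619; k=3: 1188+0+19·11·15=4323 → min 1911 | W₂..W₅: k=2: 0+4928+3·17·14=5642; k=3: 561+2310+3·11·14=3333; k=4: 1056+0+3·15·14=1686 → min 1686 | W₃..W₆: k=3: 0+5236+17·11·19=8789; k=4: 2805+3990+17·15·19=11640; k=5: 4928+0+17·14·19=9450 → min 8789.
Length 5: W₁..W₅: k=1: 0+1686+19·3·14=2484; k=2: 969+4928+19·17·14=10419; k=3: 1188+2310+19·11·14=6424; k=4: 1911+0+19·15·14=5901 → min 2484 | W₂..W₆: k=2: 0+8789+3·17·19=9758; k=3: 561+5236+3·11·19=6424; k=4: 1056+3990+3·15·19=5901; k=5: 1686+0+3·14·19=2484 → min 2484.
Length 6: W₁..W₆: k=1: 0+2484+19·3·19=3567; k=2: 969+8789+19·17·19=15895; k=3: 1188+5236+19·11·19=10395; k=4: 1911+3990+19·15·19=11316; k=5: 2484+0+19·14·19=7538 → min 3567.
Optimal order: (W₁·((((W₂·W₃)·W₄)·W₅)·W₆)) with cost 3567.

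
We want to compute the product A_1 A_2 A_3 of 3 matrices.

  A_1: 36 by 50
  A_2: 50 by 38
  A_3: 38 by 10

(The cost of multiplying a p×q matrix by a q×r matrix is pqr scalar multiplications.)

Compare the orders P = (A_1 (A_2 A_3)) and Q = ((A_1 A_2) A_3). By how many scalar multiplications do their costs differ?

45080

Order P = (A_1 (A_2 A_3)): (A_2 A_3): 50×38 by 38×10 → 50×10, cost 50·38·10 = 19000; (A_1 (A_2 A_3)): 36×50 by 50×10 → 36×10, cost 36·50·10 = 18000; cumulative 37000. Total 37000.
Order Q = ((A_1 A_2) A_3): (A_1 A_2): 36×50 by 50×38 → 36×38, cost 36·50·38 = 68400; ((A_1 A_2) A_3): 36×38 by 38×10 → 36×10, cost 36·38·10 = 13680; cumulative 82080. Total 82080.
Difference: |37000 − 82080| = 45080.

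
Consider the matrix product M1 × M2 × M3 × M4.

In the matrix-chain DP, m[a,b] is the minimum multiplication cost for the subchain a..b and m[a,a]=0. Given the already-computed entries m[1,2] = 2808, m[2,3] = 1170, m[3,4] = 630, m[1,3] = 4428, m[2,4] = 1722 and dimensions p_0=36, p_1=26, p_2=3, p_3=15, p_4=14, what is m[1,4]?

m[1,4] = min over k∈[1,3] of m[1,k]+m[k+1,4]+p_{0}·p_k·p_{4}.
k=1: 0 + 1722 + 36·26·14 = 14826; k=2: 2808 + 630 + 36·3·14 = 4950; k=3: 4428 + 0 + 36·15·14 = 11988.
Minimum: 4950 at k=2.

4950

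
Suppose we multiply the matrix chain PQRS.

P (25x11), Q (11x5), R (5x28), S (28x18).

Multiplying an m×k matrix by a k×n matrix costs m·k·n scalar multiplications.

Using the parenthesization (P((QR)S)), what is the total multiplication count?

(QR): 11×5 by 5×28 → 11×28, cost 11·5·28 = 1540
((QR)S): 11×28 by 28×18 → 11×18, cost 11·28·18 = 5544; cumulative 7084
(P((QR)S)): 25×11 by 11×18 → 25×18, cost 25·11·18 = 4950; cumulative 12034
Total: 12034 scalar multiplications.

12034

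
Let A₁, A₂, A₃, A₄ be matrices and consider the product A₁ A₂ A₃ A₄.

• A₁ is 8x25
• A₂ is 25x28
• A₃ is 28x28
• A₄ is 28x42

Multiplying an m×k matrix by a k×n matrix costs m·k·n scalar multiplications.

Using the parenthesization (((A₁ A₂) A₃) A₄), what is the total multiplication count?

(A₁ A₂): 8×25 by 25×28 → 8×28, cost 8·25·28 = 5600
((A₁ A₂) A₃): 8×28 by 28×28 → 8×28, cost 8·28·28 = 6272; cumulative 11872
(((A₁ A₂) A₃) A₄): 8×28 by 28×42 → 8×42, cost 8·28·42 = 9408; cumulative 21280
Total: 21280 scalar multiplications.

21280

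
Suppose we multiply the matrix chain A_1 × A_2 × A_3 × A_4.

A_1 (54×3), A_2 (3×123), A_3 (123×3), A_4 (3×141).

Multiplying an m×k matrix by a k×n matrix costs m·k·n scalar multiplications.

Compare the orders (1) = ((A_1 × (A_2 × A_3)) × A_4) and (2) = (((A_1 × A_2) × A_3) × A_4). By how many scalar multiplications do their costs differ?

38259

Order (1) = ((A_1 × (A_2 × A_3)) × A_4): (A_2 × A_3): 3×123 by 123×3 → 3×3, cost 3·123·3 = 1107; (A_1 × (A_2 × A_3)): 54×3 by 3×3 → 54×3, cost 54·3·3 = 486; cumulative 1593; ((A_1 × (A_2 × A_3)) × A_4): 54×3 by 3×141 → 54×141, cost 54·3·141 = 22842; cumulative 24435. Total 24435.
Order (2) = (((A_1 × A_2) × A_3) × A_4): (A_1 × A_2): 54×3 by 3×123 → 54×123, cost 54·3·123 = 19926; ((A_1 × A_2) × A_3): 54×123 by 123×3 → 54×3, cost 54·123·3 = 19926; cumulative 39852; (((A_1 × A_2) × A_3) × A_4): 54×3 by 3×141 → 54×141, cost 54·3·141 = 22842; cumulative 62694. Total 62694.
Difference: |24435 − 62694| = 38259.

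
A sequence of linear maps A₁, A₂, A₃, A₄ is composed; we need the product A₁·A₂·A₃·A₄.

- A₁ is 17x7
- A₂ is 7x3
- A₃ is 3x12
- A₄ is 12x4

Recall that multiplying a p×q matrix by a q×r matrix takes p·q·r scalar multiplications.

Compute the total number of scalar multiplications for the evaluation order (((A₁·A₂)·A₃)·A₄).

(A₁·A₂): 17×7 by 7×3 → 17×3, cost 17·7·3 = 357
((A₁·A₂)·A₃): 17×3 by 3×12 → 17×12, cost 17·3·12 = 612; cumulative 969
(((A₁·A₂)·A₃)·A₄): 17×12 by 12×4 → 17×4, cost 17·12·4 = 816; cumulative 1785
Total: 1785 scalar multiplications.

1785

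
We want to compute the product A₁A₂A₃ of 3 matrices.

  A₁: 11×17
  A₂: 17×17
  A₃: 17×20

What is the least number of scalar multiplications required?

Order (A₁(A₂A₃)): (A₂A₃): 17×17 by 17×20 → 17×20, cost 17·17·20 = 5780; (A₁(A₂A₃)): 11×17 by 17×20 → 11×20, cost 11·17·20 = 3740; cumulative 9520. Total 9520.
Order ((A₁A₂)A₃): (A₁A₂): 11×17 by 17×17 → 11×17, cost 11·17·17 = 3179; ((A₁A₂)A₃): 11×17 by 17×20 → 11×20, cost 11·17·20 = 3740; cumulative 6919. Total 6919.
Minimum: 6919.

6919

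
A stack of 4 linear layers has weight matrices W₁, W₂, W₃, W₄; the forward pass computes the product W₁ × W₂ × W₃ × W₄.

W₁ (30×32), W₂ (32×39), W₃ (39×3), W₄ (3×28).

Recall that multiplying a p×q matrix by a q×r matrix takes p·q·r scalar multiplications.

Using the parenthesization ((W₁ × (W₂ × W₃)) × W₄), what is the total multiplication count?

9144

(W₂ × W₃): 32×39 by 39×3 → 32×3, cost 32·39·3 = 3744
(W₁ × (W₂ × W₃)): 30×32 by 32×3 → 30×3, cost 30·32·3 = 2880; cumulative 6624
((W₁ × (W₂ × W₃)) × W₄): 30×3 by 3×28 → 30×28, cost 30·3·28 = 2520; cumulative 9144
Total: 9144 scalar multiplications.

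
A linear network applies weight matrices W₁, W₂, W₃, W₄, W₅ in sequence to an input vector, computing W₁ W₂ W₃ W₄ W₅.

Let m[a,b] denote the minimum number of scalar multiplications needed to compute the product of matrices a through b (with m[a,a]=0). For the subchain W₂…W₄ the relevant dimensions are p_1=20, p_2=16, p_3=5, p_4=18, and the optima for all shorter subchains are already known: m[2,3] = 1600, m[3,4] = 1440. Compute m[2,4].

3400

m[2,4] = min over k∈[2,3] of m[2,k]+m[k+1,4]+p_{1}·p_k·p_{4}.
k=2: 0 + 1440 + 20·16·18 = 7200; k=3: 1600 + 0 + 20·5·18 = 3400.
Minimum: 3400 at k=3.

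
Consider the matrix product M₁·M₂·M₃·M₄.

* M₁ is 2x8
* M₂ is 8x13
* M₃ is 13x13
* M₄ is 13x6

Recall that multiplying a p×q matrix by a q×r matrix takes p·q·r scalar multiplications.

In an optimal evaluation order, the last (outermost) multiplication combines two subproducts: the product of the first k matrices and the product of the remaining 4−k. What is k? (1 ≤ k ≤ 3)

3

Adjacent pairs: M₁M₂ = 2·8·13 = 208; M₂M₃ = 8·13·13 = 1352; M₃M₄ = 13·13·6 = 1014.
Length 3: M₁..M₃: k=1: 0+1352+2·8·13=1560; k=2: 208+0+2·13·13=546 → min 546 | M₂..M₄: k=2: 0+1014+8·13·6=1638; k=3: 1352+0+8·13·6=1976 → min 1638.
Top-level splits: k=1: (M₁..M₁)·(M₂..M₄) → 0+1638+2·8·6 = 1734; k=2: (M₁..M₂)·(M₃..M₄) → 208+1014+2·13·6 = 1378; k=3: (M₁..M₃)·(M₄..M₄) → 546+0+2·13·6 = 702.
Best split is after M₃, i.e. k = 3.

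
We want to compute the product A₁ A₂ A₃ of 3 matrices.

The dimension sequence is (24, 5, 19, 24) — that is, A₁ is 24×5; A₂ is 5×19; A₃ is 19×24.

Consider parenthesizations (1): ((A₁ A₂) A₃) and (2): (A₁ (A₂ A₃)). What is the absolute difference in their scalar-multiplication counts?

8064

Order (1) = ((A₁ A₂) A₃): (A₁ A₂): 24×5 by 5×19 → 24×19, cost 24·5·19 = 2280; ((A₁ A₂) A₃): 24×19 by 19×24 → 24×24, cost 24·19·24 = 10944; cumulative 13224. Total 13224.
Order (2) = (A₁ (A₂ A₃)): (A₂ A₃): 5×19 by 19×24 → 5×24, cost 5·19·24 = 2280; (A₁ (A₂ A₃)): 24×5 by 5×24 → 24×24, cost 24·5·24 = 2880; cumulative 5160. Total 5160.
Difference: |13224 − 5160| = 8064.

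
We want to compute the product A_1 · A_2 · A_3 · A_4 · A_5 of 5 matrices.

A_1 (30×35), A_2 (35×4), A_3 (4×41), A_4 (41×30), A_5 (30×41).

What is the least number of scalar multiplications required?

Adjacent pairs: A_1A_2 = 30·35·4 = 4200; A_2A_3 = 35·4·41 = 5740; A_3A_4 = 4·41·30 = 4920; A_4A_5 = 41·30·41 = 50430.
Length 3: A_1..A_3: k=1: 0+5740+30·35·41=48790; k=2: 4200+0+30·4·41=9120 → min 9120 | A_2..A_4: k=2: 0+4920+35·4·30=9120; k=3: 5740+0+35·41·30=48790 → min 9120 | A_3..A_5: k=3: 0+50430+4·41·41=57154; k=4: 4920+0+4·30·41=9840 → min 9840.
Length 4: A_1..A_4: k=1: 0+9120+30·35·30=40620; k=2: 4200+4920+30·4·30=12720; k=3: 9120+0+30·41·30=46020 → min 12720 | A_2..A_5: k=2: 0+9840+35·4·41=15580; k=3: 5740+50430+35·41·41=115005; k=4: 9120+0+35·30·41=52170 → min 15580.
Length 5: A_1..A_5: k=1: 0+15580+30·35·41=58630; k=2: 4200+9840+30·4·41=18960; k=3: 9120+50430+30·41·41=109980; k=4: 12720+0+30·30·41=49620 → min 18960.
Optimal order: ((A_1 · A_2) · ((A_3 · A_4) · A_5)) with cost 18960.

18960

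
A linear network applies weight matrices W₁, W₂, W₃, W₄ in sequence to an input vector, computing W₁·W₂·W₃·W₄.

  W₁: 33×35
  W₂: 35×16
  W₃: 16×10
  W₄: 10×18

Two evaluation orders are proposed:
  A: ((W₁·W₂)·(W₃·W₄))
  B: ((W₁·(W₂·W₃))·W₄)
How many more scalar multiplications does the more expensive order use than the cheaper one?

Order A = ((W₁·W₂)·(W₃·W₄)): (W₁·W₂): 33×35 by 35×16 → 33×16, cost 33·35·16 = 18480; (W₃·W₄): 16×10 by 10×18 → 16×18, cost 16·10·18 = 2880; ((W₁·W₂)·(W₃·W₄)): 33×16 by 16×18 → 33×18, cost 33·16·18 = 9504; cumulative 30864. Total 30864.
Order B = ((W₁·(W₂·W₃))·W₄): (W₂·W₃): 35×16 by 16×10 → 35×10, cost 35·16·10 = 5600; (W₁·(W₂·W₃)): 33×35 by 35×10 → 33×10, cost 33·35·10 = 11550; cumulative 17150; ((W₁·(W₂·W₃))·W₄): 33×10 by 10×18 → 33×18, cost 33·10·18 = 5940; cumulative 23090. Total 23090.
Difference: |30864 − 23090| = 7774.

7774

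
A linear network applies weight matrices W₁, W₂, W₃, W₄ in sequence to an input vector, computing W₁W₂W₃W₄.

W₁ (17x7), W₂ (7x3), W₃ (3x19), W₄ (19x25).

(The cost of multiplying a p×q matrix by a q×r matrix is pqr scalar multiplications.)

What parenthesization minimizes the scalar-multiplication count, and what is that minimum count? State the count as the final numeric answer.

3057

Adjacent pairs: W₁W₂ = 17·7·3 = 357; W₂W₃ = 7·3·19 = 399; W₃W₄ = 3·19·25 = 1425.
Length 3: W₁..W₃: k=1: 0+399+17·7·19=2660; k=2: 357+0+17·3·19=1326 → min 1326 | W₂..W₄: k=2: 0+1425+7·3·25=1950; k=3: 399+0+7·19·25=3724 → min 1950.
Length 4: W₁..W₄: k=1: 0+1950+17·7·25=4925; k=2: 357+1425+17·3·25=3057; k=3: 1326+0+17·19·25=9401 → min 3057.
Optimal parenthesization: ((W₁W₂)(W₃W₄)) with cost 3057.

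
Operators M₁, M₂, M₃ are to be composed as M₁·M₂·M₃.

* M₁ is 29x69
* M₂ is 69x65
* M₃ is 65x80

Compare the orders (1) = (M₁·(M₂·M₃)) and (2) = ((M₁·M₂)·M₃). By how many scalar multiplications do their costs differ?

238015

Order (1) = (M₁·(M₂·M₃)): (M₂·M₃): 69×65 by 65×80 → 69×80, cost 69·65·80 = 358800; (M₁·(M₂·M₃)): 29×69 by 69×80 → 29×80, cost 29·69·80 = 160080; cumulative 518880. Total 518880.
Order (2) = ((M₁·M₂)·M₃): (M₁·M₂): 29×69 by 69×65 → 29×65, cost 29·69·65 = 130065; ((M₁·M₂)·M₃): 29×65 by 65×80 → 29×80, cost 29·65·80 = 150800; cumulative 280865. Total 280865.
Difference: |518880 − 280865| = 238015.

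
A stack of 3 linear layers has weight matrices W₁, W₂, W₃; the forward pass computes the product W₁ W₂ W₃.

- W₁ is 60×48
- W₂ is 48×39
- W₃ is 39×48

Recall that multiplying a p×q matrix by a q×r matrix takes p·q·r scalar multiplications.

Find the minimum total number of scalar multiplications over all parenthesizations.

Order (W₁ (W₂ W₃)): (W₂ W₃): 48×39 by 39×48 → 48×48, cost 48·39·48 = 89856; (W₁ (W₂ W₃)): 60×48 by 48×48 → 60×48, cost 60·48·48 = 138240; cumulative 228096. Total 228096.
Order ((W₁ W₂) W₃): (W₁ W₂): 60×48 by 48×39 → 60×39, cost 60·48·39 = 112320; ((W₁ W₂) W₃): 60×39 by 39×48 → 60×48, cost 60·39·48 = 112320; cumulative 224640. Total 224640.
Minimum: 224640.

224640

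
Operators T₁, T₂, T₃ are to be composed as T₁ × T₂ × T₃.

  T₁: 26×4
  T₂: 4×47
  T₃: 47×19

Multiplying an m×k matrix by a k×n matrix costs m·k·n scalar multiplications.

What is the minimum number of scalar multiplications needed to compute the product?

Order (T₁ × (T₂ × T₃)): (T₂ × T₃): 4×47 by 47×19 → 4×19, cost 4·47·19 = 3572; (T₁ × (T₂ × T₃)): 26×4 by 4×19 → 26×19, cost 26·4·19 = 1976; cumulative 5548. Total 5548.
Order ((T₁ × T₂) × T₃): (T₁ × T₂): 26×4 by 4×47 → 26×47, cost 26·4·47 = 4888; ((T₁ × T₂) × T₃): 26×47 by 47×19 → 26×19, cost 26·47·19 = 23218; cumulative 28106. Total 28106.
Minimum: 5548.

5548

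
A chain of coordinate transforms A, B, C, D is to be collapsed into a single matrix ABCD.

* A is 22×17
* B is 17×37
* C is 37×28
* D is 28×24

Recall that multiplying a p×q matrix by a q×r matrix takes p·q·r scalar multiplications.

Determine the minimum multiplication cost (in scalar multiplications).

Adjacent pairs: AB = 22·17·37 = 13838; BC = 17·37·28 = 17612; CD = 37·28·24 = 24864.
Length 3: A..C: k=1: 0+17612+22·17·28=28084; k=2: 13838+0+22·37·28=36630 → min 28084 | B..D: k=2: 0+24864+17·37·24=39960; k=3: 17612+0+17·28·24=29036 → min 29036.
Length 4: A..D: k=1: 0+29036+22·17·24=38012; k=2: 13838+24864+22·37·24=58238; k=3: 28084+0+22·28·24=42868 → min 38012.
Optimal order: (A((BC)D)) with cost 38012.

38012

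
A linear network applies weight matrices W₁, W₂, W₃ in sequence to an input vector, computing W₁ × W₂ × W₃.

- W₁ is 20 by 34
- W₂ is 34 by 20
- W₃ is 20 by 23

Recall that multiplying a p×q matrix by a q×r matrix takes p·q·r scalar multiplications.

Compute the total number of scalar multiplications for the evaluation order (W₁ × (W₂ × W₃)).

(W₂ × W₃): 34×20 by 20×23 → 34×23, cost 34·20·23 = 15640
(W₁ × (W₂ × W₃)): 20×34 by 34×23 → 20×23, cost 20·34·23 = 15640; cumulative 31280
Total: 31280 scalar multiplications.

31280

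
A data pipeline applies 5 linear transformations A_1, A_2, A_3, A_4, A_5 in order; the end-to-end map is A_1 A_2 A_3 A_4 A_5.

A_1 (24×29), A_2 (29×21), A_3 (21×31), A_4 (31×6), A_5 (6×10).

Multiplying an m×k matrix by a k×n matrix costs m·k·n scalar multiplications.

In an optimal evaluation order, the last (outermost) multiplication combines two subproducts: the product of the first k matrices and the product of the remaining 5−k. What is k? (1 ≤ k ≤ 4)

4

Adjacent pairs: A_1A_2 = 24·29·21 = 14616; A_2A_3 = 29·21·31 = 18879; A_3A_4 = 21·31·6 = 3906; A_4A_5 = 31·6·10 = 1860.
Length 3: A_1..A_3: k=1: 0+18879+24·29·31=40455; k=2: 14616+0+24·21·31=30240 → min 30240 | A_2..A_4: k=2: 0+3906+29·21·6=7560; k=3: 18879+0+29·31·6=24273 → min 7560 | A_3..A_5: k=3: 0+1860+21·31·10=8370; k=4: 3906+0+21·6·10=5166 → min 5166.
Length 4: A_1..A_4: k=1: 0+7560+24·29·6=11736; k=2: 14616+3906+24·21·6=21546; k=3: 30240+0+24·31·6=34704 → min 11736 | A_2..A_5: k=2: 0+5166+29·21·10=11256; k=3: 18879+1860+29·31·10=29729; k=4: 7560+0+29·6·10=9300 → min 9300.
Top-level splits: k=1: (A_1..A_1)·(A_2..A_5) → 0+9300+24·29·10 = 16260; k=2: (A_1..A_2)·(A_3..A_5) → 14616+5166+24·21·10 = 24822; k=3: (A_1..A_3)·(A_4..A_5) → 30240+1860+24·31·10 = 39540; k=4: (A_1..A_4)·(A_5..A_5) → 11736+0+24·6·10 = 13176.
Best split is after A_4, i.e. k = 4.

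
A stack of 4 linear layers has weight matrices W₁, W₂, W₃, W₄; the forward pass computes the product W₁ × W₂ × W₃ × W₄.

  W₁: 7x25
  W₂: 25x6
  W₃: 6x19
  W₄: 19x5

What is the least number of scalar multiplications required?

Adjacent pairs: W₁W₂ = 7·25·6 = 1050; W₂W₃ = 25·6·19 = 2850; W₃W₄ = 6·19·5 = 570.
Length 3: W₁..W₃: k=1: 0+2850+7·25·19=6175; k=2: 1050+0+7·6·19=1848 → min 1848 | W₂..W₄: k=2: 0+570+25·6·5=1320; k=3: 2850+0+25·19·5=5225 → min 1320.
Length 4: W₁..W₄: k=1: 0+1320+7·25·5=2195; k=2: 1050+570+7·6·5=1830; k=3: 1848+0+7·19·5=2513 → min 1830.
Optimal order: ((W₁ × W₂) × (W₃ × W₄)) with cost 1830.

1830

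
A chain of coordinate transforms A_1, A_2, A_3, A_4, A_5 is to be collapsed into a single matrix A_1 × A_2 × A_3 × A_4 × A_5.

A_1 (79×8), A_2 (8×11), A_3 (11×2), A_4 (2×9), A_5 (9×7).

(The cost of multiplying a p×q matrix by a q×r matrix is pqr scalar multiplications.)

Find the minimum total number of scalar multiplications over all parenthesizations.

2672

Adjacent pairs: A_1A_2 = 79·8·11 = 6952; A_2A_3 = 8·11·2 = 176; A_3A_4 = 11·2·9 = 198; A_4A_5 = 2·9·7 = 126.
Length 3: A_1..A_3: k=1: 0+176+79·8·2=1440; k=2: 6952+0+79·11·2=8690 → min 1440 | A_2..A_4: k=2: 0+198+8·11·9=990; k=3: 176+0+8·2·9=320 → min 320 | A_3..A_5: k=3: 0+126+11·2·7=280; k=4: 198+0+11·9·7=891 → min 280.
Length 4: A_1..A_4: k=1: 0+320+79·8·9=6008; k=2: 6952+198+79·11·9=14971; k=3: 1440+0+79·2·9=2862 → min 2862 | A_2..A_5: k=2: 0+280+8·11·7=896; k=3: 176+126+8·2·7=414; k=4: 320+0+8·9·7=824 → min 414.
Length 5: A_1..A_5: k=1: 0+414+79·8·7=4838; k=2: 6952+280+79·11·7=13315; k=3: 1440+126+79·2·7=2672; k=4: 2862+0+79·9·7=7839 → min 2672.
Optimal order: ((A_1 × (A_2 × A_3)) × (A_4 × A_5)) with cost 2672.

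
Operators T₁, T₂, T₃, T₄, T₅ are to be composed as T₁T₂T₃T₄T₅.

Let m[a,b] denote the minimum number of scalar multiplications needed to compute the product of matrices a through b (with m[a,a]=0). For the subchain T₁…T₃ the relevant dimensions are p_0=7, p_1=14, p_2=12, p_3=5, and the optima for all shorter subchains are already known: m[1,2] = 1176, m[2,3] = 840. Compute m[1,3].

m[1,3] = min over k∈[1,2] of m[1,k]+m[k+1,3]+p_{0}·p_k·p_{3}.
k=1: 0 + 840 + 7·14·5 = 1330; k=2: 1176 + 0 + 7·12·5 = 1596.
Minimum: 1330 at k=1.

1330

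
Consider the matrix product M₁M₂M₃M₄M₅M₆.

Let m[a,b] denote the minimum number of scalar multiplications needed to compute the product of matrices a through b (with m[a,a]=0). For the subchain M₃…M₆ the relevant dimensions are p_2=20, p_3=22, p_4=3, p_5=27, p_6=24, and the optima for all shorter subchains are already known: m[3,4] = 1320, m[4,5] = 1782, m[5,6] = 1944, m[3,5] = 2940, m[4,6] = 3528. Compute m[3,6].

4704

m[3,6] = min over k∈[3,5] of m[3,k]+m[k+1,6]+p_{2}·p_k·p_{6}.
k=3: 0 + 3528 + 20·22·24 = 14088; k=4: 1320 + 1944 + 20·3·24 = 4704; k=5: 2940 + 0 + 20·27·24 = 15900.
Minimum: 4704 at k=4.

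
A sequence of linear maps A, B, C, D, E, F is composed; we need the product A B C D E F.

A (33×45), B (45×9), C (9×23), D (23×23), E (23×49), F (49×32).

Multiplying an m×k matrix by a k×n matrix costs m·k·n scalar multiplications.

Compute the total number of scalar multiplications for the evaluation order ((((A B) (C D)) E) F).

113892

(A B): 33×45 by 45×9 → 33×9, cost 33·45·9 = 13365
(C D): 9×23 by 23×23 → 9×23, cost 9·23·23 = 4761
((A B) (C D)): 33×9 by 9×23 → 33×23, cost 33·9·23 = 6831; cumulative 24957
(((A B) (C D)) E): 33×23 by 23×49 → 33×49, cost 33·23·49 = 37191; cumulative 62148
((((A B) (C D)) E) F): 33×49 by 49×32 → 33×32, cost 33·49·32 = 51744; cumulative 113892
Total: 113892 scalar multiplications.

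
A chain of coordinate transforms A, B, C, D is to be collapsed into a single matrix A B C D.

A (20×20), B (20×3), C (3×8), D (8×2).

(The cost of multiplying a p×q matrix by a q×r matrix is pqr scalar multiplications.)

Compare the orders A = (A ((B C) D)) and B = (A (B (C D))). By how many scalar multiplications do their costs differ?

632

Order A = (A ((B C) D)): (B C): 20×3 by 3×8 → 20×8, cost 20·3·8 = 480; ((B C) D): 20×8 by 8×2 → 20×2, cost 20·8·2 = 320; cumulative 800; (A ((B C) D)): 20×20 by 20×2 → 20×2, cost 20·20·2 = 800; cumulative 1600. Total 1600.
Order B = (A (B (C D))): (C D): 3×8 by 8×2 → 3×2, cost 3·8·2 = 48; (B (C D)): 20×3 by 3×2 → 20×2, cost 20·3·2 = 120; cumulative 168; (A (B (C D))): 20×20 by 20×2 → 20×2, cost 20·20·2 = 800; cumulative 968. Total 968.
Difference: |1600 − 968| = 632.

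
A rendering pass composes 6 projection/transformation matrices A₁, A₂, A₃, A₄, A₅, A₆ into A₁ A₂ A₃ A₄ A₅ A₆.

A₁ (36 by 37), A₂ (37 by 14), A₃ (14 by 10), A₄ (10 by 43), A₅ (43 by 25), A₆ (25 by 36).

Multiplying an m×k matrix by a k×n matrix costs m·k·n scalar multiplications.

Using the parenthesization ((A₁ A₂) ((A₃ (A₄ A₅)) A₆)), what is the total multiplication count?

63642

(A₁ A₂): 36×37 by 37×14 → 36×14, cost 36·37·14 = 18648
(A₄ A₅): 10×43 by 43×25 → 10×25, cost 10·43·25 = 10750
(A₃ (A₄ A₅)): 14×10 by 10×25 → 14×25, cost 14·10·25 = 3500; cumulative 14250
((A₃ (A₄ A₅)) A₆): 14×25 by 25×36 → 14×36, cost 14·25·36 = 12600; cumulative 26850
((A₁ A₂) ((A₃ (A₄ A₅)) A₆)): 36×14 by 14×36 → 36×36, cost 36·14·36 = 18144; cumulative 63642
Total: 63642 scalar multiplications.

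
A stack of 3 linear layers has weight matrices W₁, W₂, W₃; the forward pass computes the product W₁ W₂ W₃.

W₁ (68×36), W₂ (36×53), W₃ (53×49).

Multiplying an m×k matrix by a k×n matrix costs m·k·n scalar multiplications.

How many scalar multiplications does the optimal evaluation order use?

Order (W₁ (W₂ W₃)): (W₂ W₃): 36×53 by 53×49 → 36×49, cost 36·53·49 = 93492; (W₁ (W₂ W₃)): 68×36 by 36×49 → 68×49, cost 68·36·49 = 119952; cumulative 213444. Total 213444.
Order ((W₁ W₂) W₃): (W₁ W₂): 68×36 by 36×53 → 68×53, cost 68·36·53 = 129744; ((W₁ W₂) W₃): 68×53 by 53×49 → 68×49, cost 68·53·49 = 176596; cumulative 306340. Total 306340.
Minimum: 213444.

213444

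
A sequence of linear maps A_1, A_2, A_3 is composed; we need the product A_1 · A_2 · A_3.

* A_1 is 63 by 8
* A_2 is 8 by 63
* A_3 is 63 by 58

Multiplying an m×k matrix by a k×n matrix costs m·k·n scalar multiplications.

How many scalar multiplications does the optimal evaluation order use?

58464

Order (A_1 · (A_2 · A_3)): (A_2 · A_3): 8×63 by 63×58 → 8×58, cost 8·63·58 = 29232; (A_1 · (A_2 · A_3)): 63×8 by 8×58 → 63×58, cost 63·8·58 = 29232; cumulative 58464. Total 58464.
Order ((A_1 · A_2) · A_3): (A_1 · A_2): 63×8 by 8×63 → 63×63, cost 63·8·63 = 31752; ((A_1 · A_2) · A_3): 63×63 by 63×58 → 63×58, cost 63·63·58 = 230202; cumulative 261954. Total 261954.
Minimum: 58464.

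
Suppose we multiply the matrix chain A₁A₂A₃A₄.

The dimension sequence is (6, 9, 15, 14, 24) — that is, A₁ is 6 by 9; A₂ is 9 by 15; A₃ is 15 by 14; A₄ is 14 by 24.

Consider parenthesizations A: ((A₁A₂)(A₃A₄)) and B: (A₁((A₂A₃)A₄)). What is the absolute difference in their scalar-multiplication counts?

1800

Order A = ((A₁A₂)(A₃A₄)): (A₁A₂): 6×9 by 9×15 → 6×15, cost 6·9·15 = 810; (A₃A₄): 15×14 by 14×24 → 15×24, cost 15·14·24 = 5040; ((A₁A₂)(A₃A₄)): 6×15 by 15×24 → 6×24, cost 6·15·24 = 2160; cumulative 8010. Total 8010.
Order B = (A₁((A₂A₃)A₄)): (A₂A₃): 9×15 by 15×14 → 9×14, cost 9·15·14 = 1890; ((A₂A₃)A₄): 9×14 by 14×24 → 9×24, cost 9·14·24 = 3024; cumulative 4914; (A₁((A₂A₃)A₄)): 6×9 by 9×24 → 6×24, cost 6·9·24 = 1296; cumulative 6210. Total 6210.
Difference: |8010 − 6210| = 1800.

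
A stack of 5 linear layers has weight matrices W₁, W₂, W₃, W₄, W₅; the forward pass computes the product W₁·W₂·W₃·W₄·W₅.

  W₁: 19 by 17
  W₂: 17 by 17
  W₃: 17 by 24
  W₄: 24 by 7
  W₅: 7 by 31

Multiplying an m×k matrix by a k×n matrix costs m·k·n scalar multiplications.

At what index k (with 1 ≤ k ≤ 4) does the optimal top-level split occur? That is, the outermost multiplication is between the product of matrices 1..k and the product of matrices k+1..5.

4

Adjacent pairs: W₁W₂ = 19·17·17 = 5491; W₂W₃ = 17·17·24 = 6936; W₃W₄ = 17·24·7 = 2856; W₄W₅ = 24·7·31 = 5208.
Length 3: W₁..W₃: k=1: 0+6936+19·17·24=14688; k=2: 5491+0+19·17·24=13243 → min 13243 | W₂..W₄: k=2: 0+2856+17·17·7=4879; k=3: 6936+0+17·24·7=9792 → min 4879 | W₃..W₅: k=3: 0+5208+17·24·31=17856; k=4: 2856+0+17·7·31=6545 → min 6545.
Length 4: W₁..W₄: k=1: 0+4879+19·17·7=7140; k=2: 5491+2856+19·17·7=10608; k=3: 13243+0+19·24·7=16435 → min 7140 | W₂..W₅: k=2: 0+6545+17·17·31=15504; k=3: 6936+5208+17·24·31=24792; k=4: 4879+0+17·7·31=8568 → min 8568.
Top-level splits: k=1: (W₁..W₁)·(W₂..W₅) → 0+8568+19·17·31 = 18581; k=2: (W₁..W₂)·(W₃..W₅) → 5491+6545+19·17·31 = 22049; k=3: (W₁..W₃)·(W₄..W₅) → 13243+5208+19·24·31 = 32587; k=4: (W₁..W₄)·(W₅..W₅) → 7140+0+19·7·31 = 11263.
Best split is after W₄, i.e. k = 4.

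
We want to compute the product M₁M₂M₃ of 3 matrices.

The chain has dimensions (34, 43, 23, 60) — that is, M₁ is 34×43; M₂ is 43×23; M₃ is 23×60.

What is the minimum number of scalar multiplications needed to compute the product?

Order (M₁(M₂M₃)): (M₂M₃): 43×23 by 23×60 → 43×60, cost 43·23·60 = 59340; (M₁(M₂M₃)): 34×43 by 43×60 → 34×60, cost 34·43·60 = 87720; cumulative 147060. Total 147060.
Order ((M₁M₂)M₃): (M₁M₂): 34×43 by 43×23 → 34×23, cost 34·43·23 = 33626; ((M₁M₂)M₃): 34×23 by 23×60 → 34×60, cost 34·23·60 = 46920; cumulative 80546. Total 80546.
Minimum: 80546.

80546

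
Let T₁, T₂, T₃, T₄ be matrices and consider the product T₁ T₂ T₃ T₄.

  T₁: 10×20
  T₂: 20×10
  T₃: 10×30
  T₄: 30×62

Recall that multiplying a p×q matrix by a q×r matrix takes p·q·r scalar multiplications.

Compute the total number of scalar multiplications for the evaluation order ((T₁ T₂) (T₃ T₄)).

(T₁ T₂): 10×20 by 20×10 → 10×10, cost 10·20·10 = 2000
(T₃ T₄): 10×30 by 30×62 → 10×62, cost 10·30·62 = 18600
((T₁ T₂) (T₃ T₄)): 10×10 by 10×62 → 10×62, cost 10·10·62 = 6200; cumulative 26800
Total: 26800 scalar multiplications.

26800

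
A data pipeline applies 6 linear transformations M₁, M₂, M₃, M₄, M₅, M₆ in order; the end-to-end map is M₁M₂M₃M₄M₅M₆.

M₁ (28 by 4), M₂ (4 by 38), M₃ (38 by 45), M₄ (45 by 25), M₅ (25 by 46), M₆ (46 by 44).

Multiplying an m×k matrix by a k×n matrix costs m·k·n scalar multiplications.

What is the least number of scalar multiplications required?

28964

Adjacent pairs: M₁M₂ = 28·4·38 = 4256; M₂M₃ = 4·38·45 = 6840; M₃M₄ = 38·45·25 = 42750; M₄M₅ = 45·25·46 = 51750; M₅M₆ = 25·46·44 = 50600.
Length 3: M₁..M₃: k=1: 0+6840+28·4·45=11880; k=2: 4256+0+28·38·45=52136 → min 11880 | M₂..M₄: k=2: 0+42750+4·38·25=46550; k=3: 6840+0+4·45·25=11340 → min 11340 | M₃..M₅: k=3: 0+51750+38·45·46=130410; k=4: 42750+0+38·25·46=86450 → min 86450 | M₄..M₆: k=4: 0+50600+45·25·44=100100; k=5: 51750+0+45·46·44=142830 → min 100100.
Length 4: M₁..M₄: k=1: 0+11340+28·4·25=14140; k=2: 4256+42750+28·38·25=73606; k=3: 11880+0+28·45·25=43380 → min 14140 | M₂..M₅: k=2: 0+86450+4·38·46=93442; k=3: 6840+51750+4·45·46=66870; k=4: 11340+0+4·25·46=15940 → min 15940 | M₃..M₆: k=3: 0+100100+38·45·44=175340; k=4: 42750+50600+38·25·44=135150; k=5: 86450+0+38·46·44=163362 → min 135150.
Length 5: M₁..M₅: k=1: 0+15940+28·4·46=21092; k=2: 4256+86450+28·38·46=139650; k=3: 11880+51750+28·45·46=121590; k=4: 14140+0+28·25·46=46340 → min 21092 | M₂..M₆: k=2: 0+135150+4·38·44=141838; k=3: 6840+100100+4·45·44=114860; k=4: 11340+50600+4·25·44=66340; k=5: 15940+0+4·46·44=24036 → min 24036.
Length 6: M₁..M₆: k=1: 0+24036+28·4·44=28964; k=2: 4256+135150+28·38·44=186222; k=3: 11880+100100+28·45·44=167420; k=4: 14140+50600+28·25·44=95540; k=5: 21092+0+28·46·44=77764 → min 28964.
Optimal order: (M₁((((M₂M₃)M₄)M₅)M₆)) with cost 28964.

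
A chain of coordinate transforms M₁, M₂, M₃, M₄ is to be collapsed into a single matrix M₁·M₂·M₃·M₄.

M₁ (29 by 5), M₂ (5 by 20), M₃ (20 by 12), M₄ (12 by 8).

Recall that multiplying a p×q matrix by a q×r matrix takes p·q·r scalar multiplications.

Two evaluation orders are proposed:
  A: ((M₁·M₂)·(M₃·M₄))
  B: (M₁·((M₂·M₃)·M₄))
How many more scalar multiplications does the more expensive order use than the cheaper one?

Order A = ((M₁·M₂)·(M₃·M₄)): (M₁·M₂): 29×5 by 5×20 → 29×20, cost 29·5·20 = 2900; (M₃·M₄): 20×12 by 12×8 → 20×8, cost 20·12·8 = 1920; ((M₁·M₂)·(M₃·M₄)): 29×20 by 20×8 → 29×8, cost 29·20·8 = 4640; cumulative 9460. Total 9460.
Order B = (M₁·((M₂·M₃)·M₄)): (M₂·M₃): 5×20 by 20×12 → 5×12, cost 5·20·12 = 1200; ((M₂·M₃)·M₄): 5×12 by 12×8 → 5×8, cost 5·12·8 = 480; cumulative 1680; (M₁·((M₂·M₃)·M₄)): 29×5 by 5×8 → 29×8, cost 29·5·8 = 1160; cumulative 2840. Total 2840.
Difference: |9460 − 2840| = 6620.

6620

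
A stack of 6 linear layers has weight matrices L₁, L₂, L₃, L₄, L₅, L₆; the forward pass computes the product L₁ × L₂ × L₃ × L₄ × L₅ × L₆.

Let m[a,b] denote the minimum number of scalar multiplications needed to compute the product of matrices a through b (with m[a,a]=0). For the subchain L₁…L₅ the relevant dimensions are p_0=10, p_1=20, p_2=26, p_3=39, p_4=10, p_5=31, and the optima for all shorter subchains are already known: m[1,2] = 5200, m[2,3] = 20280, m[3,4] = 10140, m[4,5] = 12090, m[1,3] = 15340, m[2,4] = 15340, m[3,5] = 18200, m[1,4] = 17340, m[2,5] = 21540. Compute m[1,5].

m[1,5] = min over k∈[1,4] of m[1,k]+m[k+1,5]+p_{0}·p_k·p_{5}.
k=1: 0 + 21540 + 10·20·31 = 27740; k=2: 5200 + 18200 + 10·26·31 = 31460; k=3: 15340 + 12090 + 10·39·31 = 39520; k=4: 17340 + 0 + 10·10·31 = 20440.
Minimum: 20440 at k=4.

20440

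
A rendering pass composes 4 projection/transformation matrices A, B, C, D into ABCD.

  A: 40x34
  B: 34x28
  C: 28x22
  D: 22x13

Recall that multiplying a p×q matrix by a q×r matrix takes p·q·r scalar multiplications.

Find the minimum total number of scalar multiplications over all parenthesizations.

Adjacent pairs: AB = 40·34·28 = 38080; BC = 34·28·22 = 20944; CD = 28·22·13 = 8008.
Length 3: A..C: k=1: 0+20944+40·34·22=50864; k=2: 38080+0+40·28·22=62720 → min 50864 | B..D: k=2: 0+8008+34·28·13=20384; k=3: 20944+0+34·22·13=30668 → min 20384.
Length 4: A..D: k=1: 0+20384+40·34·13=38064; k=2: 38080+8008+40·28·13=60648; k=3: 50864+0+40·22·13=62304 → min 38064.
Optimal order: (A(B(CD))) with cost 38064.

38064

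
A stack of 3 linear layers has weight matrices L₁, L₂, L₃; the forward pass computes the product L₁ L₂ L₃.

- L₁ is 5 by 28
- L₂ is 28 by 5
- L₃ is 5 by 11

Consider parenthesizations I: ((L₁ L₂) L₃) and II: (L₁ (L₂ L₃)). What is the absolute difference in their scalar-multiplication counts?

2105

Order I = ((L₁ L₂) L₃): (L₁ L₂): 5×28 by 28×5 → 5×5, cost 5·28·5 = 700; ((L₁ L₂) L₃): 5×5 by 5×11 → 5×11, cost 5·5·11 = 275; cumulative 975. Total 975.
Order II = (L₁ (L₂ L₃)): (L₂ L₃): 28×5 by 5×11 → 28×11, cost 28·5·11 = 1540; (L₁ (L₂ L₃)): 5×28 by 28×11 → 5×11, cost 5·28·11 = 1540; cumulative 3080. Total 3080.
Difference: |975 − 3080| = 2105.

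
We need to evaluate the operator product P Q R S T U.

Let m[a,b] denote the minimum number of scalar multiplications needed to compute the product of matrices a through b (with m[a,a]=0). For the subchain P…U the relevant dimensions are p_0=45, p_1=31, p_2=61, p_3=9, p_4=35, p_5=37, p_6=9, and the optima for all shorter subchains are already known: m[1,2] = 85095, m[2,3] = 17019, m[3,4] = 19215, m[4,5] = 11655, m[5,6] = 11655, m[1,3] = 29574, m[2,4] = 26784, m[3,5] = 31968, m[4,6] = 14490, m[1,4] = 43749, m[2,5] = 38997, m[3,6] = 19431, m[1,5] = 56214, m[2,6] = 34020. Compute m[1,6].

m[1,6] = min over k∈[1,5] of m[1,k]+m[k+1,6]+p_{0}·p_k·p_{6}.
k=1: 0 + 34020 + 45·31·9 = 46575; k=2: 85095 + 19431 + 45·61·9 = 129231; k=3: 29574 + 14490 + 45·9·9 = 47709; k=4: 43749 + 11655 + 45·35·9 = 69579; k=5: 56214 + 0 + 45·37·9 = 71199.
Minimum: 46575 at k=1.

46575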